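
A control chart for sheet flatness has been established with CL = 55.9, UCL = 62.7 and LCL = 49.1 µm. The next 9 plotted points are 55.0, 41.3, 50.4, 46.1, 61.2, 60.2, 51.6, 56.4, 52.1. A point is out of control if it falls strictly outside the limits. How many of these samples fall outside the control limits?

Compare each point to [49.1, 62.7]: sample 2 = 41.3 < LCL; sample 4 = 46.1 < LCL.

2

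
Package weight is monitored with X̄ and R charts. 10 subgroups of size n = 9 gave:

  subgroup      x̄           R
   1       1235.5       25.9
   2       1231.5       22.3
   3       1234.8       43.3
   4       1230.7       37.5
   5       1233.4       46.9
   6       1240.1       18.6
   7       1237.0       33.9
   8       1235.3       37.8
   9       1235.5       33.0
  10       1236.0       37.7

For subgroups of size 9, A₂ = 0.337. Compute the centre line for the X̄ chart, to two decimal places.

X̄̄ = (1235.5 + 1231.5 + 1234.8 + 1230.7 + 1233.4 + 1240.1 + 1237.0 + 1235.3 + 1235.5 + 1236.0) / 10 = 12349.8000 / 10 = 1234.9800
CL = X̄̄ = 1234.9800

1234.98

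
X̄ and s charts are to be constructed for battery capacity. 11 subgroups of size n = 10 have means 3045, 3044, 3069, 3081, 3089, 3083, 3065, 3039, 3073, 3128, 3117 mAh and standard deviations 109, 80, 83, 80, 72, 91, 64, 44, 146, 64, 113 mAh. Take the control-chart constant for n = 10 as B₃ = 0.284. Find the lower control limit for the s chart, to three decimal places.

s̄ = (109 + 80 + 83 + 80 + 72 + 91 + 64 + 44 + 146 + 64 + 113) / 11 = 86.0000
LCL_s = B₃·s̄ = 0.284 × 86.0000 = 24.4240

24.424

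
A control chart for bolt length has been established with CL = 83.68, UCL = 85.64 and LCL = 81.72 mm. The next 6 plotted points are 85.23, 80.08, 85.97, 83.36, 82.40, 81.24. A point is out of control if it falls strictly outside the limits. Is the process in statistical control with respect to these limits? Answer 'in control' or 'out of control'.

Compare each point to [81.72, 85.64]: sample 2 = 80.08 < LCL; sample 3 = 85.97 > UCL; sample 6 = 81.24 < LCL.

out of control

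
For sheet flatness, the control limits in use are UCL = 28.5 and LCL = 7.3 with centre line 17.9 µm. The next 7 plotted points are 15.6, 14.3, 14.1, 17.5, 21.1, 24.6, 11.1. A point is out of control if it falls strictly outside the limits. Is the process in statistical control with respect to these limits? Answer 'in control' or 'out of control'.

in control

All 7 points lie within [7.3, 28.5].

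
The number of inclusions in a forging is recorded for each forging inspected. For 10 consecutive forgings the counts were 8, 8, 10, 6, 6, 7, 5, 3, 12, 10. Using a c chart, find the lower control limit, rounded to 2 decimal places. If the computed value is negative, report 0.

c̄ = (8 + 8 + 10 + 6 + 6 + 7 + 5 + 3 + 12 + 10) / 10 = 75 / 10 = 7.5000
LCL = c̄ − 3√c̄ = 7.5000 − 3 × 2.7386 = -0.7158 → 0 (cannot be negative)

0.00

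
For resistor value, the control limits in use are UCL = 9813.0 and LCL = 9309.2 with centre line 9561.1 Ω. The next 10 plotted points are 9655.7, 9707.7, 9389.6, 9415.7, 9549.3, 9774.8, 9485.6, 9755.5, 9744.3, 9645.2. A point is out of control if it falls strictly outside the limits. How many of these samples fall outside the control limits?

All 10 points lie within [9309.2, 9813.0].

0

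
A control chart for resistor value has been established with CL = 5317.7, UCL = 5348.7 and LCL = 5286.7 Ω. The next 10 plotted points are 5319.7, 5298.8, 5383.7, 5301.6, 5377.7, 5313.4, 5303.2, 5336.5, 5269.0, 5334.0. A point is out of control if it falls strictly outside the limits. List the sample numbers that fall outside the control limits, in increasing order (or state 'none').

3, 5, 9

Compare each point to [5286.7, 5348.7]: sample 3 = 5383.7 > UCL; sample 5 = 5377.7 > UCL; sample 9 = 5269.0 < LCL.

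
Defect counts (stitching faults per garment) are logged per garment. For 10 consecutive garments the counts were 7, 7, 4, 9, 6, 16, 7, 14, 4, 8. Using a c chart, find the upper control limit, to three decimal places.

16.791

c̄ = (7 + 7 + 4 + 9 + 6 + 16 + 7 + 14 + 4 + 8) / 10 = 82 / 10 = 8.2000
UCL = c̄ + 3√c̄ = 8.2000 + 3 × √8.2000 = 8.2000 + 3 × 2.8636 = 16.7907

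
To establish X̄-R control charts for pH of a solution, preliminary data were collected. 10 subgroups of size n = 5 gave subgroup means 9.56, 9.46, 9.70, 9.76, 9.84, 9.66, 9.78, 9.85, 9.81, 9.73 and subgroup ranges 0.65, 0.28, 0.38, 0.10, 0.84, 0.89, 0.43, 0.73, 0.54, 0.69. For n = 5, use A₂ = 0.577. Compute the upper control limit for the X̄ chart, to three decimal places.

X̄̄ = (9.56 + 9.46 + 9.70 + 9.76 + 9.84 + 9.66 + 9.78 + 9.85 + 9.81 + 9.73) / 10 = 97.1500 / 10 = 9.7150
R̄ = (0.65 + 0.28 + 0.38 + 0.10 + 0.84 + 0.89 + 0.43 + 0.73 + 0.54 + 0.69) / 10 = 5.5300 / 10 = 0.5530
UCL = X̄̄ + A₂·R̄ = 9.7150 + 0.577 × 0.5530 = 10.0341

10.034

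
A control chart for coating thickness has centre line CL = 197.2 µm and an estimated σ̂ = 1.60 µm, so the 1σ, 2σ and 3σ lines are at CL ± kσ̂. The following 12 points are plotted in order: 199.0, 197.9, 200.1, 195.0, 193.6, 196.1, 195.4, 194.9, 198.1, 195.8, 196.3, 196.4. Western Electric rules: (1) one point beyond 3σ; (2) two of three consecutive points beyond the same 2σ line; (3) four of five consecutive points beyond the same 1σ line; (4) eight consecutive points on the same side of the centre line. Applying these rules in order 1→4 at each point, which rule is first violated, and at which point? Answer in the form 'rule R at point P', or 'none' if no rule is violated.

Zone of each point (C = within 1σ̂, B = 1σ̂–2σ̂, A = 2σ̂–3σ̂, * = beyond 3σ̂; sign = side of CL): 1:+B, 2:+C, 3:+B, 4:-B, 5:-A, 6:-C, 7:-B, 8:-B, 9:+C, 10:-C, 11:-C, 12:-C
Rule 3 (four of five consecutive points beyond the same 1σ limit) is satisfied at point 8.

rule 3 at point 8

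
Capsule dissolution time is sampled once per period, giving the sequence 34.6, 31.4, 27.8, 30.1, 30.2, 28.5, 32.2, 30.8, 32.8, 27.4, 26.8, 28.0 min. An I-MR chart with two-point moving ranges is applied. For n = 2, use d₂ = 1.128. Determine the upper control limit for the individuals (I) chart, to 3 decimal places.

X̄ = (34.6 + 31.4 + 27.8 + 30.1 + 30.2 + 28.5 + 32.2 + 30.8 + 32.8 + 27.4 + 26.8 + 28.0) / 12 = 30.0500
Moving ranges: 3.2, 3.6, 2.3, 0.1, 1.7, 3.7, 1.4, 2.0, 5.4, 0.6, 1.2; M̄R̄ = 25.2000 / 11 = 2.2909
UCL = X̄ + 3·M̄R̄/d₂ = 30.0500 + 3 × 2.2909 / 1.128 = 36.1428

36.143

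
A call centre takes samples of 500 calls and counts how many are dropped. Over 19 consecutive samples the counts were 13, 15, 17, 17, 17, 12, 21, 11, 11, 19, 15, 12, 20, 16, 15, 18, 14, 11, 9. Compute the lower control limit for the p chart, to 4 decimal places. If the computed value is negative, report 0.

p̄ = Σdᵢ / (k·n) = 283 / (19 × 500) = 0.02979
LCL = p̄ − 3·√(p̄(1−p̄)/n) = 0.02979 − 3 × 0.00760 = 0.00698

0.0070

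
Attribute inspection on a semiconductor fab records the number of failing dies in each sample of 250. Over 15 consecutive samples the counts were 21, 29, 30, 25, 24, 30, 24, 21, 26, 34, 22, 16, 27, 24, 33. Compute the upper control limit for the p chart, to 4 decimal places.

0.1606

p̄ = Σdᵢ / (k·n) = 386 / (15 × 250) = 0.10293
UCL = p̄ + 3·√(p̄(1−p̄)/n) = 0.10293 + 3 × √(0.10293×0.89707/250) = 0.10293 + 3 × 0.01922 = 0.16059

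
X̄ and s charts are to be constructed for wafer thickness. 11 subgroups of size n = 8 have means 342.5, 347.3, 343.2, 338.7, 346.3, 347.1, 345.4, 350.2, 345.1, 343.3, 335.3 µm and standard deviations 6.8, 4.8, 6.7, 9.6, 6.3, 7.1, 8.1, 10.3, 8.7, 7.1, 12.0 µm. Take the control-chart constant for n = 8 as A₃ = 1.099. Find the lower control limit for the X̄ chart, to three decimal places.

335.294

X̄̄ = (342.5 + 347.3 + 343.2 + 338.7 + 346.3 + 347.1 + 345.4 + 350.2 + 345.1 + 343.3 + 335.3) / 11 = 344.0364
s̄ = (6.8 + 4.8 + 6.7 + 9.6 + 6.3 + 7.1 + 8.1 + 10.3 + 8.7 + 7.1 + 12.0) / 11 = 7.9545
LCL = X̄̄ − A₃·s̄ = 344.0364 − 1.099 × 7.9545 = 335.2943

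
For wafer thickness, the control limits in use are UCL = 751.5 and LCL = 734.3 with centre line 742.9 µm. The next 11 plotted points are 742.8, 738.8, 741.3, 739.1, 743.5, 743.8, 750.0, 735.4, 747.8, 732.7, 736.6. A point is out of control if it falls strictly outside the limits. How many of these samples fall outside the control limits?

1

Compare each point to [734.3, 751.5]: sample 10 = 732.7 < LCL.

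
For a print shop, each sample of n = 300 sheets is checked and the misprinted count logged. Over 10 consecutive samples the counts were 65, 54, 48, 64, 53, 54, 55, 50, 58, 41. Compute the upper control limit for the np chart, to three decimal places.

74.192

p̄ = Σdᵢ / (k·n) = 542 / (10 × 300) = 0.18067
UCL = np̄ + 3·√(np̄(1−p̄)) = 54.2000 + 3 × √(54.2000×0.81933) = 54.2000 + 3 × 6.6639 = 74.1918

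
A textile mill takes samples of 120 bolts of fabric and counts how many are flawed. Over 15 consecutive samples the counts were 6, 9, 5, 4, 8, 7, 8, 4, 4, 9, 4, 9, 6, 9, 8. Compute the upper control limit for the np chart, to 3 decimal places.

p̄ = Σdᵢ / (k·n) = 100 / (15 × 120) = 0.05556
UCL = np̄ + 3·√(np̄(1−p̄)) = 6.6667 + 3 × √(6.6667×0.94444) = 6.6667 + 3 × 2.5092 = 14.1944

14.194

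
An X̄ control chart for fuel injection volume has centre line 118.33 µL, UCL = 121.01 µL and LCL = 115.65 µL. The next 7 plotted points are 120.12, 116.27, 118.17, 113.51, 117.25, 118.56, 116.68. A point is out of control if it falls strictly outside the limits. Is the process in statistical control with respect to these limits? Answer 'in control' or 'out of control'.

Compare each point to [115.65, 121.01]: sample 4 = 113.51 < LCL.

out of control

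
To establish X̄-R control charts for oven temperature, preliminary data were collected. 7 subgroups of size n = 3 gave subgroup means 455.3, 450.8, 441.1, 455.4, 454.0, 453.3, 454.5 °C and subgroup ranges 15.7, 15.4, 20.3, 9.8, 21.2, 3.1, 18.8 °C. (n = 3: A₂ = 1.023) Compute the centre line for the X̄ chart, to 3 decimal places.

452.057

X̄̄ = (455.3 + 450.8 + 441.1 + 455.4 + 454.0 + 453.3 + 454.5) / 7 = 3164.4000 / 7 = 452.0571
CL = X̄̄ = 452.0571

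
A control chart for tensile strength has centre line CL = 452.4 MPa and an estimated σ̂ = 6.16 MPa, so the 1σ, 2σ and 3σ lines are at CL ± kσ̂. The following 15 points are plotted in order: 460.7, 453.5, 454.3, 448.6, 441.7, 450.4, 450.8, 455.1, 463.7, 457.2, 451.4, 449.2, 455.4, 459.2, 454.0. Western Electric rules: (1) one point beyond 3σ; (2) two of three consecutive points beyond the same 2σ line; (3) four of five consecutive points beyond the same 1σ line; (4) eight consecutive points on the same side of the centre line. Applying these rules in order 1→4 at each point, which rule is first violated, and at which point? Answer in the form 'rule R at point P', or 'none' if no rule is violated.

Zone of each point (C = within 1σ̂, B = 1σ̂–2σ̂, A = 2σ̂–3σ̂, * = beyond 3σ̂; sign = side of CL): 1:+B, 2:+C, 3:+C, 4:-C, 5:-B, 6:-C, 7:-C, 8:+C, 9:+B, 10:+C, 11:-C, 12:-C, 13:+C, 14:+B, 15:+C
No rule fires across all 15 points.

none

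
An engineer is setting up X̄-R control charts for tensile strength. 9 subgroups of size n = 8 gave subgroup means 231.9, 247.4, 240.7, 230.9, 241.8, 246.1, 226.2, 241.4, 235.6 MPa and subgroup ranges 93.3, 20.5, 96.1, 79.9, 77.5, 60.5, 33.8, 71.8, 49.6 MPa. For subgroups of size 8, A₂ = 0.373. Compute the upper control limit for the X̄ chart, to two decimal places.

X̄̄ = (231.9 + 247.4 + 240.7 + 230.9 + 241.8 + 246.1 + 226.2 + 241.4 + 235.6) / 9 = 2142.0000 / 9 = 238.0000
R̄ = (93.3 + 20.5 + 96.1 + 79.9 + 77.5 + 60.5 + 33.8 + 71.8 + 49.6) / 9 = 583.0000 / 9 = 64.7778
UCL = X̄̄ + A₂·R̄ = 238.0000 + 0.373 × 64.7778 = 262.1621

262.16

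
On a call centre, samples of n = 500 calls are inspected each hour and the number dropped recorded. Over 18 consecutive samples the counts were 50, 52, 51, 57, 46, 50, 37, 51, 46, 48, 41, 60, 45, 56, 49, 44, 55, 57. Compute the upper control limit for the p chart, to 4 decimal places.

p̄ = Σdᵢ / (k·n) = 895 / (18 × 500) = 0.09944
UCL = p̄ + 3·√(p̄(1−p̄)/n) = 0.09944 + 3 × √(0.09944×0.90056/500) = 0.09944 + 3 × 0.01338 = 0.13959

0.1396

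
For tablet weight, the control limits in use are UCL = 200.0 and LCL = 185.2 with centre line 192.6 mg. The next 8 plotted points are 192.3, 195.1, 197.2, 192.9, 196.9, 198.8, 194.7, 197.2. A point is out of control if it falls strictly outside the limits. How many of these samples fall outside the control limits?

0

All 8 points lie within [185.2, 200.0].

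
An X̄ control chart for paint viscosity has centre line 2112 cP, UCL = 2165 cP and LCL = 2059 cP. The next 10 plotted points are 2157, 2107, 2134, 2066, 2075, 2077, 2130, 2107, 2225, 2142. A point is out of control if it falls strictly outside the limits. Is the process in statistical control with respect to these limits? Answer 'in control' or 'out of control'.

out of control

Compare each point to [2059, 2165]: sample 9 = 2225 > UCL.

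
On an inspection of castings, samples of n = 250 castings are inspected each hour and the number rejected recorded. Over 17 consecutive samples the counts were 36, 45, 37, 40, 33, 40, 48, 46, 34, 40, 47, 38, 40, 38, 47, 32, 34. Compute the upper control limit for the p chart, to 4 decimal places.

0.2282

p̄ = Σdᵢ / (k·n) = 675 / (17 × 250) = 0.15882
UCL = p̄ + 3·√(p̄(1−p̄)/n) = 0.15882 + 3 × √(0.15882×0.84118/250) = 0.15882 + 3 × 0.02312 = 0.22817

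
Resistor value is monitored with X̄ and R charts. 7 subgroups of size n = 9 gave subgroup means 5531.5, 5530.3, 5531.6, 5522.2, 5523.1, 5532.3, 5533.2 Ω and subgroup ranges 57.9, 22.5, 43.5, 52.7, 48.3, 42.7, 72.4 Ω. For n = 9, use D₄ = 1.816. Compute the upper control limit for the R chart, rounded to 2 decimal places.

88.21

R̄ = (57.9 + 22.5 + 43.5 + 52.7 + 48.3 + 42.7 + 72.4) / 7 = 340.0000 / 7 = 48.5714
UCL_R = D₄·R̄ = 1.816 × 48.5714 = 88.2057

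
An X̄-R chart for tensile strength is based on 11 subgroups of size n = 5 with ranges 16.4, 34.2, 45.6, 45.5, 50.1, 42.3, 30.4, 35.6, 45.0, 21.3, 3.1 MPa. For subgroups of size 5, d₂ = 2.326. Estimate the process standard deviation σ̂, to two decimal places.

R̄ = (16.4 + 34.2 + 45.6 + 45.5 + 50.1 + 42.3 + 30.4 + 35.6 + 45.0 + 21.3 + 3.1) / 11 = 33.5909
σ̂ = R̄ / d₂ = 33.5909 / 2.326 = 14.4415

14.44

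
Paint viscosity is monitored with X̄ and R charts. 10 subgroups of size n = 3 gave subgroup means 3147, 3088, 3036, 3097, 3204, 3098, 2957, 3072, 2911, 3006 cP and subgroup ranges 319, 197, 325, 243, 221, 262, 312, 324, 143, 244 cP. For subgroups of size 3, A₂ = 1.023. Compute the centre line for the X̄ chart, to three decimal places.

X̄̄ = (3147 + 3088 + 3036 + 3097 + 3204 + 3098 + 2957 + 3072 + 2911 + 3006) / 10 = 30616.0000 / 10 = 3061.6000
CL = X̄̄ = 3061.6000

3061.600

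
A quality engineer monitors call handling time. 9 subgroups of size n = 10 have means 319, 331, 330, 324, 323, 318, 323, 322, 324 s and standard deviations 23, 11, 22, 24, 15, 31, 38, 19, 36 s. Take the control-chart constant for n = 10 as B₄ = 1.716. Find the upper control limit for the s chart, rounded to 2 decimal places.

s̄ = (23 + 11 + 22 + 24 + 15 + 31 + 38 + 19 + 36) / 9 = 24.3333
UCL_s = B₄·s̄ = 1.716 × 24.3333 = 41.7560

41.76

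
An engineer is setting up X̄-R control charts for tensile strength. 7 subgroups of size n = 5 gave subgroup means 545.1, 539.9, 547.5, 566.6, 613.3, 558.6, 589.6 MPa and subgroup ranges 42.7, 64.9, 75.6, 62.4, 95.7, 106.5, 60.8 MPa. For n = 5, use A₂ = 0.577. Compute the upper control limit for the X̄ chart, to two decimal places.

X̄̄ = (545.1 + 539.9 + 547.5 + 566.6 + 613.3 + 558.6 + 589.6) / 7 = 3960.6000 / 7 = 565.8000
R̄ = (42.7 + 64.9 + 75.6 + 62.4 + 95.7 + 106.5 + 60.8) / 7 = 508.6000 / 7 = 72.6571
UCL = X̄̄ + A₂·R̄ = 565.8000 + 0.577 × 72.6571 = 607.7232

607.72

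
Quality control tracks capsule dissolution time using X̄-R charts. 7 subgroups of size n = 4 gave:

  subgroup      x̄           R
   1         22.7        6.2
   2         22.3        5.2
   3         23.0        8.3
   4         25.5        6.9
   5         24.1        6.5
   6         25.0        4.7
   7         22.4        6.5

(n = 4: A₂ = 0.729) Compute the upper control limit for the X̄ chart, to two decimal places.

X̄̄ = (22.7 + 22.3 + 23.0 + 25.5 + 24.1 + 25.0 + 22.4) / 7 = 165.0000 / 7 = 23.5714
R̄ = (6.2 + 5.2 + 8.3 + 6.9 + 6.5 + 4.7 + 6.5) / 7 = 44.3000 / 7 = 6.3286
UCL = X̄̄ + A₂·R̄ = 23.5714 + 0.729 × 6.3286 = 28.1850

28.18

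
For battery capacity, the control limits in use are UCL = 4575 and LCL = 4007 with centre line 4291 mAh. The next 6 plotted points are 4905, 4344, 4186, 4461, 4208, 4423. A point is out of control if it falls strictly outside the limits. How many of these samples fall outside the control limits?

Compare each point to [4007, 4575]: sample 1 = 4905 > UCL.

1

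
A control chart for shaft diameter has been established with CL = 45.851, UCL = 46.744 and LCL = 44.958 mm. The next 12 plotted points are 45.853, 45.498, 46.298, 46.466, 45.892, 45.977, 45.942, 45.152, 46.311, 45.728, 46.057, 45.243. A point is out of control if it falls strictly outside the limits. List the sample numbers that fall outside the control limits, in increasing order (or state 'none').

none

All 12 points lie within [44.958, 46.744].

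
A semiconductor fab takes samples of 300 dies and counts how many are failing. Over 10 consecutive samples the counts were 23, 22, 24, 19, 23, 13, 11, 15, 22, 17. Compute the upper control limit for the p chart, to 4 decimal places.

0.1051

p̄ = Σdᵢ / (k·n) = 189 / (10 × 300) = 0.06300
UCL = p̄ + 3·√(p̄(1−p̄)/n) = 0.06300 + 3 × √(0.06300×0.93700/300) = 0.06300 + 3 × 0.01403 = 0.10508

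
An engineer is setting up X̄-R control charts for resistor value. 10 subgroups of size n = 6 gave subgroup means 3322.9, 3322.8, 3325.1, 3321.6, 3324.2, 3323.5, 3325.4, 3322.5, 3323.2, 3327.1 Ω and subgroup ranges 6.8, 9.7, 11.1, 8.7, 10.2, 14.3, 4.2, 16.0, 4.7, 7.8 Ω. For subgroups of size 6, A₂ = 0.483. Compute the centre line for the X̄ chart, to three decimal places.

3323.830

X̄̄ = (3322.9 + 3322.8 + 3325.1 + 3321.6 + 3324.2 + 3323.5 + 3325.4 + 3322.5 + 3323.2 + 3327.1) / 10 = 33238.3000 / 10 = 3323.8300
CL = X̄̄ = 3323.8300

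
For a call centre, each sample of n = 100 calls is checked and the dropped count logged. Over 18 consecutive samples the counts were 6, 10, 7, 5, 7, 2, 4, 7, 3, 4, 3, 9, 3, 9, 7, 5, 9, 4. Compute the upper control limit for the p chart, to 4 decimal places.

p̄ = Σdᵢ / (k·n) = 104 / (18 × 100) = 0.05778
UCL = p̄ + 3·√(p̄(1−p̄)/n) = 0.05778 + 3 × √(0.05778×0.94222/100) = 0.05778 + 3 × 0.02333 = 0.12777

0.1278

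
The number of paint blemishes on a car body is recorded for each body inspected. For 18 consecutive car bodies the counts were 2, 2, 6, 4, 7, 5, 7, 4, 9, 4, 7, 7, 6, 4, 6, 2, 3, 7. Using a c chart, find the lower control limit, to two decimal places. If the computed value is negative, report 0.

c̄ = (2 + 2 + 6 + 4 + 7 + 5 + 7 + 4 + 9 + 4 + 7 + 7 + 6 + 4 + 6 + 2 + 3 + 7) / 18 = 92 / 18 = 5.1111
LCL = c̄ − 3√c̄ = 5.1111 − 3 × 2.2608 = -1.6712 → 0 (cannot be negative)

0.00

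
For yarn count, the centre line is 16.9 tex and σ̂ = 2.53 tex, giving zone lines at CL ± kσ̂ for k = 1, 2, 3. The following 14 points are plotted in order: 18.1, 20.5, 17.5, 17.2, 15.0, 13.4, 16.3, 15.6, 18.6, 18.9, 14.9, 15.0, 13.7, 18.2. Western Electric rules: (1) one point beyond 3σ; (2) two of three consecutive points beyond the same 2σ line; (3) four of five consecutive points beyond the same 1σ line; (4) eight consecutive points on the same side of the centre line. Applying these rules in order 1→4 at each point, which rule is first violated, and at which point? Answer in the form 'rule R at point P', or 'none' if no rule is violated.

none

Zone of each point (C = within 1σ̂, B = 1σ̂–2σ̂, A = 2σ̂–3σ̂, * = beyond 3σ̂; sign = side of CL): 1:+C, 2:+B, 3:+C, 4:+C, 5:-C, 6:-B, 7:-C, 8:-C, 9:+C, 10:+C, 11:-C, 12:-C, 13:-B, 14:+C
No rule fires across all 14 points.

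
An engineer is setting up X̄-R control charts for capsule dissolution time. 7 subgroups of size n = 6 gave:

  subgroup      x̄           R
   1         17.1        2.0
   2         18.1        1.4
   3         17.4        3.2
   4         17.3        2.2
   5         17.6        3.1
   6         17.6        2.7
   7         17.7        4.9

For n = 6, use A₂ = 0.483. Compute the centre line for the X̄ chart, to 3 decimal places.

X̄̄ = (17.1 + 18.1 + 17.4 + 17.3 + 17.6 + 17.6 + 17.7) / 7 = 122.8000 / 7 = 17.5429
CL = X̄̄ = 17.5429

17.543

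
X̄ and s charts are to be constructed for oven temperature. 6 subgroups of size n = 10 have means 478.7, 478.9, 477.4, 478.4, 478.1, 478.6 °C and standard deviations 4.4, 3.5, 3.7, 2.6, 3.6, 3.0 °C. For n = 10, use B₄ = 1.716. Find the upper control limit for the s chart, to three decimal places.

s̄ = (4.4 + 3.5 + 3.7 + 2.6 + 3.6 + 3.0) / 6 = 3.4667
UCL_s = B₄·s̄ = 1.716 × 3.4667 = 5.9488

5.949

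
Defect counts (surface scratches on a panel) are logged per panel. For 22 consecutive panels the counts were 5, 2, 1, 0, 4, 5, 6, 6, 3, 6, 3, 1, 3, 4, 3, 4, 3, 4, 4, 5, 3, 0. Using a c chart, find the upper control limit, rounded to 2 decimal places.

c̄ = (5 + 2 + 1 + 0 + 4 + 5 + 6 + 6 + 3 + 6 + 3 + 1 + 3 + 4 + 3 + 4 + 3 + 4 + 4 + 5 + 3 + 0) / 22 = 75 / 22 = 3.4091
UCL = c̄ + 3√c̄ = 3.4091 + 3 × √3.4091 = 3.4091 + 3 × 1.8464 = 8.9482

8.95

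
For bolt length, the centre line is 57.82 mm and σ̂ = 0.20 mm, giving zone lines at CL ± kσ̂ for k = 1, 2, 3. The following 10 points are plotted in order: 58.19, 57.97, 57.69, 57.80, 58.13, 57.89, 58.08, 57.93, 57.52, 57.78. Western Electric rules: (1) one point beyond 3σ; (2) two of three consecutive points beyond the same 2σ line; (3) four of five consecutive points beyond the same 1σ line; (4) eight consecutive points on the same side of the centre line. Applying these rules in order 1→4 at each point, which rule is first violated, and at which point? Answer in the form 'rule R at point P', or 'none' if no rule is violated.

none

Zone of each point (C = within 1σ̂, B = 1σ̂–2σ̂, A = 2σ̂–3σ̂, * = beyond 3σ̂; sign = side of CL): 1:+B, 2:+C, 3:-C, 4:-C, 5:+B, 6:+C, 7:+B, 8:+C, 9:-B, 10:-C
No rule fires across all 10 points.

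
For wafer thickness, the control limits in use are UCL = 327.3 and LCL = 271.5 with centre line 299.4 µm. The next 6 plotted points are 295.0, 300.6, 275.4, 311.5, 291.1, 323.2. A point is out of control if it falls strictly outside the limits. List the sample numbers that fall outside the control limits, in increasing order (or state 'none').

All 6 points lie within [271.5, 327.3].

none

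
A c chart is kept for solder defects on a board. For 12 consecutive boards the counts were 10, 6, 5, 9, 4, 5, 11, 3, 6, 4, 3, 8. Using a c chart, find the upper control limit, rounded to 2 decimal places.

13.62

c̄ = (10 + 6 + 5 + 9 + 4 + 5 + 11 + 3 + 6 + 4 + 3 + 8) / 12 = 74 / 12 = 6.1667
UCL = c̄ + 3√c̄ = 6.1667 + 3 × √6.1667 = 6.1667 + 3 × 2.4833 = 13.6165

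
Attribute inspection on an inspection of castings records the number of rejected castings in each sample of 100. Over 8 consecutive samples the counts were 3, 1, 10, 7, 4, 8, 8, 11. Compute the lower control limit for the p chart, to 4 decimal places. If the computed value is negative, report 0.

p̄ = Σdᵢ / (k·n) = 52 / (8 × 100) = 0.06500
LCL = p̄ − 3·√(p̄(1−p̄)/n) = 0.06500 − 3 × 0.02465 = -0.00896 → 0 (negative, so LCL = 0)

0.0000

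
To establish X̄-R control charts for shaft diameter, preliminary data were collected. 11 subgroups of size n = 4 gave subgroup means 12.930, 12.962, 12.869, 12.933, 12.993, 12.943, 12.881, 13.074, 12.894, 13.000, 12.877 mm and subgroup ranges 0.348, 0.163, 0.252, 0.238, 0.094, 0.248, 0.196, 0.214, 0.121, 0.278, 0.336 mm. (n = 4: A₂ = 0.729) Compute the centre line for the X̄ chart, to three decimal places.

12.941

X̄̄ = (12.930 + 12.962 + 12.869 + 12.933 + 12.993 + 12.943 + 12.881 + 13.074 + 12.894 + 13.000 + 12.877) / 11 = 142.3560 / 11 = 12.9415
CL = X̄̄ = 12.9415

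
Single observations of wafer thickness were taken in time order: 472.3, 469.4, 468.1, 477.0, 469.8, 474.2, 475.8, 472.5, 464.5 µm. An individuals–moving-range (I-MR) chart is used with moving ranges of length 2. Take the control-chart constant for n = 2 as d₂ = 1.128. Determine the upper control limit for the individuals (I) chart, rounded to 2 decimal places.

484.01

X̄ = (472.3 + 469.4 + 468.1 + 477.0 + 469.8 + 474.2 + 475.8 + 472.5 + 464.5) / 9 = 471.5111
Moving ranges: 2.9, 1.3, 8.9, 7.2, 4.4, 1.6, 3.3, 8.0; M̄R̄ = 37.6000 / 8 = 4.7000
UCL = X̄ + 3·M̄R̄/d₂ = 471.5111 + 3 × 4.7000 / 1.128 = 484.0111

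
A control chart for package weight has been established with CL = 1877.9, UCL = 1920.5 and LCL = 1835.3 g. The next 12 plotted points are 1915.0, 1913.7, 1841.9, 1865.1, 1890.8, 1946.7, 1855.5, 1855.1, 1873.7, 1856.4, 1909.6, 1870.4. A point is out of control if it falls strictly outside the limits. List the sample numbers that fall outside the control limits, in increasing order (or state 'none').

Compare each point to [1835.3, 1920.5]: sample 6 = 1946.7 > UCL.

6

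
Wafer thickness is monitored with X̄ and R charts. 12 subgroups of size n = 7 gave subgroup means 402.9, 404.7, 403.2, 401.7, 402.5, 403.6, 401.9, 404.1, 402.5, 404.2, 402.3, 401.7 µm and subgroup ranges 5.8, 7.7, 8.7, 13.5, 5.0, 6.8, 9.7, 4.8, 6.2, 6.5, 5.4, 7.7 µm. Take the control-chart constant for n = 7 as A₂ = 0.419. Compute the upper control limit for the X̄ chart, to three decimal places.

X̄̄ = (402.9 + 404.7 + 403.2 + 401.7 + 402.5 + 403.6 + 401.9 + 404.1 + 402.5 + 404.2 + 402.3 + 401.7) / 12 = 4835.3000 / 12 = 402.9417
R̄ = (5.8 + 7.7 + 8.7 + 13.5 + 5.0 + 6.8 + 9.7 + 4.8 + 6.2 + 6.5 + 5.4 + 7.7) / 12 = 87.8000 / 12 = 7.3167
UCL = X̄̄ + A₂·R̄ = 402.9417 + 0.419 × 7.3167 = 406.0073

406.007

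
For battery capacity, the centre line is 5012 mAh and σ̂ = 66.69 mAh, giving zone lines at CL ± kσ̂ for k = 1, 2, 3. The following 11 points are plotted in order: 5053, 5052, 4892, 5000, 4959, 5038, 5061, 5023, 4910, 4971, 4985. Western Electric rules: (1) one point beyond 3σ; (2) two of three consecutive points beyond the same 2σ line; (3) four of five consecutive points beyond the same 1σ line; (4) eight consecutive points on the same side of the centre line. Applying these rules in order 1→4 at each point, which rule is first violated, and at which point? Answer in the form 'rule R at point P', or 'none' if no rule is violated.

none

Zone of each point (C = within 1σ̂, B = 1σ̂–2σ̂, A = 2σ̂–3σ̂, * = beyond 3σ̂; sign = side of CL): 1:+C, 2:+C, 3:-B, 4:-C, 5:-C, 6:+C, 7:+C, 8:+C, 9:-B, 10:-C, 11:-C
No rule fires across all 11 points.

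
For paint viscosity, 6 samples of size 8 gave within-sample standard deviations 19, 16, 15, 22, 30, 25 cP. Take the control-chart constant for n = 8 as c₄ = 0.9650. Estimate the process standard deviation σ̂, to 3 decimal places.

21.934

s̄ = (19 + 16 + 15 + 22 + 30 + 25) / 6 = 21.1667
σ̂ = s̄ / c₄ = 21.1667 / 0.9650 = 21.9344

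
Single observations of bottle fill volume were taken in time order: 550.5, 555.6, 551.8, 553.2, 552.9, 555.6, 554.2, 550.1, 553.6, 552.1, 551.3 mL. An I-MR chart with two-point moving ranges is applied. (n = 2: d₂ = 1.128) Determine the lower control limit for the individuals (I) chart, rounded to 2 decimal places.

546.27

X̄ = (550.5 + 555.6 + 551.8 + 553.2 + 552.9 + 555.6 + 554.2 + 550.1 + 553.6 + 552.1 + 551.3) / 11 = 552.8091
Moving ranges: 5.1, 3.8, 1.4, 0.3, 2.7, 1.4, 4.1, 3.5, 1.5, 0.8; M̄R̄ = 24.6000 / 10 = 2.4600
LCL = X̄ − 3·M̄R̄/d₂ = 552.8091 − 3 × 2.4600 / 1.128 = 546.2665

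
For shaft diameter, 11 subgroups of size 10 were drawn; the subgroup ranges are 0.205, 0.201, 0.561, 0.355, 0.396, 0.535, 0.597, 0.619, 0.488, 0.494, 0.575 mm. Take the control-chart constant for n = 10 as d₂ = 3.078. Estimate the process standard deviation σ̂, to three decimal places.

R̄ = (0.205 + 0.201 + 0.561 + 0.355 + 0.396 + 0.535 + 0.597 + 0.619 + 0.488 + 0.494 + 0.575) / 11 = 0.4569
σ̂ = R̄ / d₂ = 0.4569 / 3.078 = 0.1484

0.148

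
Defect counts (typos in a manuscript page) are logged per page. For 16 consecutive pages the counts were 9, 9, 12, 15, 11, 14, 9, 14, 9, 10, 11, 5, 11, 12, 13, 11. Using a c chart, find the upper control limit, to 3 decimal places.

c̄ = (9 + 9 + 12 + 15 + 11 + 14 + 9 + 14 + 9 + 10 + 11 + 5 + 11 + 12 + 13 + 11) / 16 = 175 / 16 = 10.9375
UCL = c̄ + 3√c̄ = 10.9375 + 3 × √10.9375 = 10.9375 + 3 × 3.3072 = 20.8591

20.859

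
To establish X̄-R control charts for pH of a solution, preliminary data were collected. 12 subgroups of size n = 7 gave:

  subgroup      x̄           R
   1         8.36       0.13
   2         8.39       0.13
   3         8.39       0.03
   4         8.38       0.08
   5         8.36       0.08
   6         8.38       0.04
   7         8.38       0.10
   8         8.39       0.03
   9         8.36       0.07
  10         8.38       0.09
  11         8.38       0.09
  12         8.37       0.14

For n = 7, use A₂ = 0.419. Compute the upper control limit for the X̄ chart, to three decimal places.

X̄̄ = (8.36 + 8.39 + 8.39 + 8.38 + 8.36 + 8.38 + 8.38 + 8.39 + 8.36 + 8.38 + 8.38 + 8.37) / 12 = 100.5200 / 12 = 8.3767
R̄ = (0.13 + 0.13 + 0.03 + 0.08 + 0.08 + 0.04 + 0.10 + 0.03 + 0.07 + 0.09 + 0.09 + 0.14) / 12 = 1.0100 / 12 = 0.0842
UCL = X̄̄ + A₂·R̄ = 8.3767 + 0.419 × 0.0842 = 8.4119

8.412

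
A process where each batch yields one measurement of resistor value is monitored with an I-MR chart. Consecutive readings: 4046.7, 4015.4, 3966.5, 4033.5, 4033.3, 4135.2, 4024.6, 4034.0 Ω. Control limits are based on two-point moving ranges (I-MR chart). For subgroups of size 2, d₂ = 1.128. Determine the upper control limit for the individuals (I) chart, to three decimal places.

X̄ = (4046.7 + 4015.4 + 3966.5 + 4033.5 + 4033.3 + 4135.2 + 4024.6 + 4034.0) / 8 = 4036.1500
Moving ranges: 31.3, 48.9, 67.0, 0.2, 101.9, 110.6, 9.4; M̄R̄ = 369.3000 / 7 = 52.7571
UCL = X̄ + 3·M̄R̄/d₂ = 4036.1500 + 3 × 52.7571 / 1.128 = 4176.4616

4176.462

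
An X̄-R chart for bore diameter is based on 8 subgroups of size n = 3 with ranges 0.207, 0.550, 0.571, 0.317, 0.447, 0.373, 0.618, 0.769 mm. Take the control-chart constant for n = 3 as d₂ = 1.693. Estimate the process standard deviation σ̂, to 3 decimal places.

0.284

R̄ = (0.207 + 0.550 + 0.571 + 0.317 + 0.447 + 0.373 + 0.618 + 0.769) / 8 = 0.4815
σ̂ = R̄ / d₂ = 0.4815 / 1.693 = 0.2844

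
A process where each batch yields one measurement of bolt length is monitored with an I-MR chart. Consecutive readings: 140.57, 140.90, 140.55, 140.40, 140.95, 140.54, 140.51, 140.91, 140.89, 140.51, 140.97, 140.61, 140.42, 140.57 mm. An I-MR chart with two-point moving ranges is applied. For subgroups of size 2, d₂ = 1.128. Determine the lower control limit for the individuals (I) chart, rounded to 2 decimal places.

139.89

X̄ = (140.57 + 140.90 + 140.55 + 140.40 + 140.95 + 140.54 + 140.51 + 140.91 + 140.89 + 140.51 + 140.97 + 140.61 + 140.42 + 140.57) / 14 = 140.6643
Moving ranges: 0.33, 0.35, 0.15, 0.55, 0.41, 0.03, 0.40, 0.02, 0.38, 0.46, 0.36, 0.19, 0.15; M̄R̄ = 3.7800 / 13 = 0.2908
LCL = X̄ − 3·M̄R̄/d₂ = 140.6643 − 3 × 0.2908 / 1.128 = 139.8910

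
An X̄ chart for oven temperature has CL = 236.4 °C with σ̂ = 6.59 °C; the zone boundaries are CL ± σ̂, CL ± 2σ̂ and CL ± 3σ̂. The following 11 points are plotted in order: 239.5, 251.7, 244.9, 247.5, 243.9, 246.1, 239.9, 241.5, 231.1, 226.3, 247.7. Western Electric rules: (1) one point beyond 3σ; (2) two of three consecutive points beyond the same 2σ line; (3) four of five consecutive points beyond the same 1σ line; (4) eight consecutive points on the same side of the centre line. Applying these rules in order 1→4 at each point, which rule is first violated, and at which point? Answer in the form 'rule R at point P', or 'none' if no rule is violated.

rule 3 at point 5

Zone of each point (C = within 1σ̂, B = 1σ̂–2σ̂, A = 2σ̂–3σ̂, * = beyond 3σ̂; sign = side of CL): 1:+C, 2:+A, 3:+B, 4:+B, 5:+B, 6:+B, 7:+C, 8:+C, 9:-C, 10:-B, 11:+B
Rule 3 (four of five consecutive points beyond the same 1σ limit) is satisfied at point 5.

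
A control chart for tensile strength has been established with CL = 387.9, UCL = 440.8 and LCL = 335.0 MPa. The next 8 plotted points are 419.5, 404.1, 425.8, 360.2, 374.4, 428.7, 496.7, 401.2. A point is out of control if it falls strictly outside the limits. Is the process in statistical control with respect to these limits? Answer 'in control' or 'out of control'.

Compare each point to [335.0, 440.8]: sample 7 = 496.7 > UCL.

out of control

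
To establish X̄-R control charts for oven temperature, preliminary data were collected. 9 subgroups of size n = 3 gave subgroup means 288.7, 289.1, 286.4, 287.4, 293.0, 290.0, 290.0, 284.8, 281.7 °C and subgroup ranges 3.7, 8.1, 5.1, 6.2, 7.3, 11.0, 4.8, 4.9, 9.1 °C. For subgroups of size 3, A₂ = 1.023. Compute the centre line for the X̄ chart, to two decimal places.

287.90

X̄̄ = (288.7 + 289.1 + 286.4 + 287.4 + 293.0 + 290.0 + 290.0 + 284.8 + 281.7) / 9 = 2591.1000 / 9 = 287.9000
CL = X̄̄ = 287.9000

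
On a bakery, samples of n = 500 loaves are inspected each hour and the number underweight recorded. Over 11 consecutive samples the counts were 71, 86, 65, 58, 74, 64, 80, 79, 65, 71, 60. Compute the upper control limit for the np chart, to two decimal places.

93.59

p̄ = Σdᵢ / (k·n) = 773 / (11 × 500) = 0.14055
UCL = np̄ + 3·√(np̄(1−p̄)) = 70.2727 + 3 × √(70.2727×0.85945) = 70.2727 + 3 × 7.7715 = 93.5872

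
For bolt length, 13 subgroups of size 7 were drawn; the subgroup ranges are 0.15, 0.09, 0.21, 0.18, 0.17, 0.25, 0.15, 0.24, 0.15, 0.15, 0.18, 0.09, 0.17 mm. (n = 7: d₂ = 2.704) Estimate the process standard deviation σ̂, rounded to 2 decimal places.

R̄ = (0.15 + 0.09 + 0.21 + 0.18 + 0.17 + 0.25 + 0.15 + 0.24 + 0.15 + 0.15 + 0.18 + 0.09 + 0.17) / 13 = 0.1677
σ̂ = R̄ / d₂ = 0.1677 / 2.704 = 0.0620

0.06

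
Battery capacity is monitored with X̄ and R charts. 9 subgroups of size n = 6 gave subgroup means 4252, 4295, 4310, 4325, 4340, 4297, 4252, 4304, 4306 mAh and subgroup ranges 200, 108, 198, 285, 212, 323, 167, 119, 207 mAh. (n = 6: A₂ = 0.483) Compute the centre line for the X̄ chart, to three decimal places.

X̄̄ = (4252 + 4295 + 4310 + 4325 + 4340 + 4297 + 4252 + 4304 + 4306) / 9 = 38681.0000 / 9 = 4297.8889
CL = X̄̄ = 4297.8889

4297.889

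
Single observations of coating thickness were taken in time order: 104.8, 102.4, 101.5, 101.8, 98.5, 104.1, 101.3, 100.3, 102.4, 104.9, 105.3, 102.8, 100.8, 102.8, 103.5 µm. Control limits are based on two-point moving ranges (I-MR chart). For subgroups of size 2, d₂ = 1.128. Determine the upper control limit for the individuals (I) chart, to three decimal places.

X̄ = (104.8 + 102.4 + 101.5 + 101.8 + 98.5 + 104.1 + 101.3 + 100.3 + 102.4 + 104.9 + 105.3 + 102.8 + 100.8 + 102.8 + 103.5) / 15 = 102.4800
Moving ranges: 2.4, 0.9, 0.3, 3.3, 5.6, 2.8, 1.0, 2.1, 2.5, 0.4, 2.5, 2.0, 2.0, 0.7; M̄R̄ = 28.5000 / 14 = 2.0357
UCL = X̄ + 3·M̄R̄/d₂ = 102.4800 + 3 × 2.0357 / 1.128 = 107.8941

107.894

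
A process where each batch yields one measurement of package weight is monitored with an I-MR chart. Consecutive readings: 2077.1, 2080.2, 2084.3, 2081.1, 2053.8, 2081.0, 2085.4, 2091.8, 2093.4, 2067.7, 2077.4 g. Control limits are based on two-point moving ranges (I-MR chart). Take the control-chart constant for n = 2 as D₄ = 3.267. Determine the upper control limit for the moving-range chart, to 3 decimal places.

Moving ranges: 3.1, 4.1, 3.2, 27.3, 27.2, 4.4, 6.4, 1.6, 25.7, 9.7; M̄R̄ = 112.7000 / 10 = 11.2700
UCL_MR = D₄·M̄R̄ = 3.267 × 11.2700 = 36.8191

36.819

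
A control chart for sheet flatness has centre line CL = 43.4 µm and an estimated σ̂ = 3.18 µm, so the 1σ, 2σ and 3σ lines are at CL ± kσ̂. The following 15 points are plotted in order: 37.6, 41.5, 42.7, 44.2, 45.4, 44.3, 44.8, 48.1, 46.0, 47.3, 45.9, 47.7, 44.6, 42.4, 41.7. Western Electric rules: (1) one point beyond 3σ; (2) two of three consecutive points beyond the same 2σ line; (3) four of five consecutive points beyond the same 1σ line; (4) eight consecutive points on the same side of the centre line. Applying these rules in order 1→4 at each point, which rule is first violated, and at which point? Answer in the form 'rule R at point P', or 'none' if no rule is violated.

Zone of each point (C = within 1σ̂, B = 1σ̂–2σ̂, A = 2σ̂–3σ̂, * = beyond 3σ̂; sign = side of CL): 1:-B, 2:-C, 3:-C, 4:+C, 5:+C, 6:+C, 7:+C, 8:+B, 9:+C, 10:+B, 11:+C, 12:+B, 13:+C, 14:-C, 15:-C
Rule 4 (eight consecutive points on the same side of the centre line) is satisfied at point 11.

rule 4 at point 11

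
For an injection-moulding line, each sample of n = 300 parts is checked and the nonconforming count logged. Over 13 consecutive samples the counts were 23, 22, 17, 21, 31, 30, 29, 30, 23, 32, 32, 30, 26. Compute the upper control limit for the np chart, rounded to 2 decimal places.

p̄ = Σdᵢ / (k·n) = 346 / (13 × 300) = 0.08872
UCL = np̄ + 3·√(np̄(1−p̄)) = 26.6154 + 3 × √(26.6154×0.91128) = 26.6154 + 3 × 4.9248 = 41.3899

41.39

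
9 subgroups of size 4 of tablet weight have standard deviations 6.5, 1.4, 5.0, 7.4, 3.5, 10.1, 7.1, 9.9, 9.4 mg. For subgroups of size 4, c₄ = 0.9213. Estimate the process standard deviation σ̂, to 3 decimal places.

s̄ = (6.5 + 1.4 + 5.0 + 7.4 + 3.5 + 10.1 + 7.1 + 9.9 + 9.4) / 9 = 6.7000
σ̂ = s̄ / c₄ = 6.7000 / 0.9213 = 7.2723

7.272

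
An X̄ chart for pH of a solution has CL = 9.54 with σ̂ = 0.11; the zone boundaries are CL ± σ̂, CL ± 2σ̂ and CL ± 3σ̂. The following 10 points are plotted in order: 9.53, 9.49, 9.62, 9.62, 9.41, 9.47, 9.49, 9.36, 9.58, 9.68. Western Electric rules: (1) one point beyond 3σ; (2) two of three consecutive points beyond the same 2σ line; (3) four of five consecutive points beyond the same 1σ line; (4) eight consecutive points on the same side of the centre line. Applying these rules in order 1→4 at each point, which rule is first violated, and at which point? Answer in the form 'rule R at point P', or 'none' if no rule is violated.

Zone of each point (C = within 1σ̂, B = 1σ̂–2σ̂, A = 2σ̂–3σ̂, * = beyond 3σ̂; sign = side of CL): 1:-C, 2:-C, 3:+C, 4:+C, 5:-B, 6:-C, 7:-C, 8:-B, 9:+C, 10:+B
No rule fires across all 10 points.

none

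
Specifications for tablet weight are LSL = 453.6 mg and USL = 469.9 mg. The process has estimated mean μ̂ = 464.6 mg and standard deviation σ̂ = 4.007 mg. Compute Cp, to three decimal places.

0.678

Cp = (USL − LSL) / (6σ̂) = (469.9 − 453.6) / (6 × 4.007) = 16.3000 / 24.0420 = 0.6780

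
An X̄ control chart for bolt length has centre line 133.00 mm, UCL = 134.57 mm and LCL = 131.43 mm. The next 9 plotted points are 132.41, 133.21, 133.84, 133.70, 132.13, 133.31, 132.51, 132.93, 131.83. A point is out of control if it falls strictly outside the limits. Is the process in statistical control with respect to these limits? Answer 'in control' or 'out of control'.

All 9 points lie within [131.43, 134.57].

in control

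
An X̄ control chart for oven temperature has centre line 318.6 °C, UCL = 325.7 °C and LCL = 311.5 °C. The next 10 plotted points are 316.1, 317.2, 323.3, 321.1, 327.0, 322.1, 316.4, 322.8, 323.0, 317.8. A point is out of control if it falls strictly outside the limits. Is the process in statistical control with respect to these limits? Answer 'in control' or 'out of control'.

out of control

Compare each point to [311.5, 325.7]: sample 5 = 327.0 > UCL.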